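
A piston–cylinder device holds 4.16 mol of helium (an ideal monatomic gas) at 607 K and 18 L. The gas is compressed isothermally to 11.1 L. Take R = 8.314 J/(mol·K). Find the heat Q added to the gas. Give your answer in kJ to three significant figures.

Q ≈ -10.1 kJ

Isothermal ⇒ ΔU = 0, so Q = W = nRT ln(V₂/V₁).
Q = (4.16)(8.314)(607) ln(11.1/18) = 20994 × -0.4834 = -10149 J.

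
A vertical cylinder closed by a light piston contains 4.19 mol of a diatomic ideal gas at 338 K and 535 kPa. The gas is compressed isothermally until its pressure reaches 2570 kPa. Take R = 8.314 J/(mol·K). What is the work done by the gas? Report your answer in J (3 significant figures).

Isothermal process: W = nRT ln(V₂/V₁) = nRT ln(P₁/P₂).
W = (4.19)(8.314)(338) × ln(535/2570)
  = 11774 × ln(0.2082) = 11774 × -1.569
W_by_gas = -18479 J.

W ≈ -18500 J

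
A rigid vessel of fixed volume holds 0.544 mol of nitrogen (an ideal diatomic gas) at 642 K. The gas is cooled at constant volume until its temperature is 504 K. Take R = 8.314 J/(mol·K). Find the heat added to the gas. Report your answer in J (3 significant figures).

Q ≈ -1560 J

Constant volume ⇒ W = 0, so Q = ΔU = nCᵥΔT with Cᵥ = 5R/2 = 20.79 J/(mol·K).
ΔU = (0.544)(20.79)(504 − 642) = -1560 J.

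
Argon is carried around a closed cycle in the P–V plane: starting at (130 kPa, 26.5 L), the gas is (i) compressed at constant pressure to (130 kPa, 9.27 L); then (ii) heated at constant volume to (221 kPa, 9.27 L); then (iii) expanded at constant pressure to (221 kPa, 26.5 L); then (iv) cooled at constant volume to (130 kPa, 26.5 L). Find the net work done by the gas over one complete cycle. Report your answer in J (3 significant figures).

Constant-volume legs do no work.
W(i) = (130)(9.27 − 26.5) = -2240 J; W(iii) = (221)(26.5 − 9.27) = 3808 J.
W_net = -2240 + 3808 = 1568 J (the clockwise enclosed area).

W_net ≈ 1570 J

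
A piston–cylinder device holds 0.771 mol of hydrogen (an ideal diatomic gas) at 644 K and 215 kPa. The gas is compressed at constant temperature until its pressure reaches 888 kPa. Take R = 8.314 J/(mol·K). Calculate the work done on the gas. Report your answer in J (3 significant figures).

Isothermal process: W = nRT ln(V₂/V₁) = nRT ln(P₁/P₂).
W = (0.771)(8.314)(644) × ln(215/888)
  = 4128 × ln(0.2421) = 4128 × -1.418
W_by_gas = -5855 J; work on gas = −W_by = 5855 J.

W ≈ 5860 J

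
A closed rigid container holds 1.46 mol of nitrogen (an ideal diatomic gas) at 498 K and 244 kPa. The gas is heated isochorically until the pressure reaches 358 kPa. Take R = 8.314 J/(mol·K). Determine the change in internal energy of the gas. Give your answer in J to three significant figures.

Constant volume ⇒ W = 0, so Q = ΔU = nCᵥΔT with Cᵥ = 5R/2 = 20.79 J/(mol·K).
At constant V, T₂/T₁ = P₂/P₁ ⇒ ΔT = T₁(P₂/P₁ − 1) = 498·(358/244 − 1) = 232.7 K.
ΔU = (1.46)(20.79)(232.7) = 7061 J.

ΔU ≈ 7060 J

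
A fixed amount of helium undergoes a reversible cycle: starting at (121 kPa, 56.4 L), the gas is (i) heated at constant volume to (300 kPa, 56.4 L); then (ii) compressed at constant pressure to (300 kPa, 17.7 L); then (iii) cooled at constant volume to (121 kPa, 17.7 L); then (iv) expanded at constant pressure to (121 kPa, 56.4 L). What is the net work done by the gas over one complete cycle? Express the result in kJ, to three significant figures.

W_net ≈ -6.93 kJ

Constant-volume legs do no work.
W(ii) = (300)(17.7 − 56.4) = -11610 J; W(iv) = (121)(56.4 − 17.7) = 4683 J.
W_net = -11610 + 4683 = -6927 J (the counter-clockwise enclosed area).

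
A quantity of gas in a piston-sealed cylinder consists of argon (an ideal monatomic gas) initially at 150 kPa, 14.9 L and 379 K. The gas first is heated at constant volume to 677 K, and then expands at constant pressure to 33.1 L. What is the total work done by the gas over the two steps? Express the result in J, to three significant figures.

Step 1 (isochoric): W = 0 (constant volume).
After step 1: P = 267.9 kPa (V unchanged).
Step 2 (isobaric): W = PΔV = (267.9 kPa)(33.1 − 14.9 L) = 4877 J.
W_total = 0 + 4877 = 4877 J.

W_total ≈ 4880 J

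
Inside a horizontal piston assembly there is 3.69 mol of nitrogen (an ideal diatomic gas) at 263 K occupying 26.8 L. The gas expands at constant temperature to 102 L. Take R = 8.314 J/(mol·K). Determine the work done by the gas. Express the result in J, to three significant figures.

Isothermal: W = nRT ln(V₂/V₁).
W = (3.69)(8.314)(263) × ln(102/26.8)
  = 8068 × 1.337
W_by_gas = 10784 J.

W ≈ 10800 J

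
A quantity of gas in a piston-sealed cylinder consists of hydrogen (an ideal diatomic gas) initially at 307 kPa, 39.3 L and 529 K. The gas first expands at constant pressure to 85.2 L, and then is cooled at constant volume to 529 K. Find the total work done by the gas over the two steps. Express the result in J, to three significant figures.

Step 1 (isobaric): W = PΔV = (307 kPa)(85.2 − 39.3 L) = 14091 J.
Step 2 (isochoric): W = 0 (constant volume).
W_total = 14091 + 0 = 14091 J.

W_total ≈ 14100 J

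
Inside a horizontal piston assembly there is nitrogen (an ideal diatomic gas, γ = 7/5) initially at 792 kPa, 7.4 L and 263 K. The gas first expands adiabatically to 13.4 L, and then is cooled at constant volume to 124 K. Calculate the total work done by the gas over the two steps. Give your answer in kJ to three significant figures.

W_total ≈ 3.10 kJ

Step 1 (adiabatic): W = (P₁V₁ − P₂V₂)/(γ−1) = (5861 − 4622)/0.4 = 3098 J.
Step 2 (isochoric): W = 0 (constant volume).
W_total = 3098 + 0 = 3098 J.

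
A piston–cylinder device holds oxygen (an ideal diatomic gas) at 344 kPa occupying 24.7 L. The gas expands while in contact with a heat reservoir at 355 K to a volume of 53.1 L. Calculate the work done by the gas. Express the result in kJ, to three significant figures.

W ≈ 6.50 kJ

Isothermal: W = nRT ln(V₂/V₁) = P₁V₁ ln(V₂/V₁).
P₁V₁ = (344 kPa)(24.7 L) = 8497 J.
W = 8497 × ln(53.1/24.7) = 8497 × 0.7654
W_by_gas = 6503 J.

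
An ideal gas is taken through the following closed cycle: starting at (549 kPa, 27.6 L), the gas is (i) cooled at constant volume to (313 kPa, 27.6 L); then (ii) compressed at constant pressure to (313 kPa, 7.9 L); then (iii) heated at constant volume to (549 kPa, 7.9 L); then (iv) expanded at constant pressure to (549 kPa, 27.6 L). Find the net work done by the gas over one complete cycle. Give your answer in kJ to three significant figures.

W_net ≈ 4.65 kJ

Constant-volume legs do no work.
W(ii) = (313)(7.9 − 27.6) = -6166 J; W(iv) = (549)(27.6 − 7.9) = 10815 J.
W_net = -6166 + 10815 = 4649 J (the clockwise enclosed area).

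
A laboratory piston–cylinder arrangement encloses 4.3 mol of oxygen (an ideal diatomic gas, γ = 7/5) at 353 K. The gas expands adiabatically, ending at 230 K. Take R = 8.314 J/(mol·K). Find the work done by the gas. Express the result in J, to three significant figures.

Adiabatic ⇒ Q = 0, so W_by = −ΔU = nCᵥ(T₁ − T₂).
Cᵥ = 5R/2 = 20.79 J/(mol·K).
W = (4.3)(20.79)(353 − 230) = 10993 J.

W ≈ 11000 J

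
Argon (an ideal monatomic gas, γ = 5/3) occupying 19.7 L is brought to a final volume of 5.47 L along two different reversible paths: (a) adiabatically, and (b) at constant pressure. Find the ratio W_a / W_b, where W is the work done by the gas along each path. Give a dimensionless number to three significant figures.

W_a / W_b ≈ 2.80

Path (a) adiabatic: W = P₁V₁(1 − (V₁/V₂)^(γ−1))/(γ−1) → W_a/(P₁V₁) = -2.024.
Path (b) isobaric: W = P₁(V₂ − V₁) → W_b/(P₁V₁) = -0.7223.
W_a / W_b = -2.024 / -0.7223 = 2.802.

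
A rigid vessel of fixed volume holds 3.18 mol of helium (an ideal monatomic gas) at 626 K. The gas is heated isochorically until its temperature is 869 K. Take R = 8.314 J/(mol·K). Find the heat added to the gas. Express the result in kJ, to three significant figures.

Q ≈ 9.64 kJ

Constant volume ⇒ W = 0, so Q = ΔU = nCᵥΔT with Cᵥ = 3R/2 = 12.47 J/(mol·K).
ΔU = (3.18)(12.47)(869 − 626) = 9637 J.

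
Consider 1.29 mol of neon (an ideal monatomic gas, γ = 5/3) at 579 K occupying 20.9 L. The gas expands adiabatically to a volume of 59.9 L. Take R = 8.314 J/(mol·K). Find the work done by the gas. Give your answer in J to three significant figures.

Adiabatic: TV^(γ−1) = const with γ = 5/3.
T₂ = T₁ (V₁/V₂)^(γ−1) = 579 × (20.9/59.9)^0.667 = 579 × 0.4956 = 287 K.
W_by = nCᵥ(T₁ − T₂) = (1.29)(12.47)(579 − 287) = 4698 J.

W ≈ 4700 J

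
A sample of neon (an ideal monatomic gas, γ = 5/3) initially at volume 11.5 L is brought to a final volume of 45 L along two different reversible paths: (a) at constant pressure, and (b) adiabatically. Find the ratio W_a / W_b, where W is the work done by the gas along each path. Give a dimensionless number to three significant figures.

W_a / W_b ≈ 3.25

Path (a) isobaric: W = P₁(V₂ − V₁) → W_a/(P₁V₁) = 2.913.
Path (b) adiabatic: W = P₁V₁(1 − (V₁/V₂)^(γ−1))/(γ−1) → W_b/(P₁V₁) = 0.8959.
W_a / W_b = 2.913 / 0.8959 = 3.251.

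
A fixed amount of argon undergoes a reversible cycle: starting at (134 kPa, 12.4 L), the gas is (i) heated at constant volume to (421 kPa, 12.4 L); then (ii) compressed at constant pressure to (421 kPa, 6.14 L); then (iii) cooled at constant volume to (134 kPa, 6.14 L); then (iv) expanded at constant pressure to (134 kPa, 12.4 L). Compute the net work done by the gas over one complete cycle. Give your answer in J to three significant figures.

Constant-volume legs do no work.
W(ii) = (421)(6.14 − 12.4) = -2635 J; W(iv) = (134)(12.4 − 6.14) = 838.8 J.
W_net = -2635 + 838.8 = -1797 J (the counter-clockwise enclosed area).

W_net ≈ -1800 J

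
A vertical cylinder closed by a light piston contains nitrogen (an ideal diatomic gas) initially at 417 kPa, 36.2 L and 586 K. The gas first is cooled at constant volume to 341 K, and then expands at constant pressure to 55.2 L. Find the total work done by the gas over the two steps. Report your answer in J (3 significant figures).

W_total ≈ 4610 J

Step 1 (isochoric): W = 0 (constant volume).
After step 1: P = 242.7 kPa (V unchanged).
Step 2 (isobaric): W = PΔV = (242.7 kPa)(55.2 − 36.2 L) = 4610 J.
W_total = 0 + 4610 = 4610 J.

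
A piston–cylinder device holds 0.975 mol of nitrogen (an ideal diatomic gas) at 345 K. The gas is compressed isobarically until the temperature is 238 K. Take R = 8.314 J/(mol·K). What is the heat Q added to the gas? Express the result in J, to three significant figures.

Isobaric: W = nRΔT = (0.975)(8.314)(-107) = -867.4 J.
ΔU = nCᵥΔT with Cᵥ = 5R/2: ΔU = (0.975)(20.79)(-107) = -2168 J.
Q = ΔU + W = -2168 − 867.4 = -3036 J.

Q ≈ -3040 J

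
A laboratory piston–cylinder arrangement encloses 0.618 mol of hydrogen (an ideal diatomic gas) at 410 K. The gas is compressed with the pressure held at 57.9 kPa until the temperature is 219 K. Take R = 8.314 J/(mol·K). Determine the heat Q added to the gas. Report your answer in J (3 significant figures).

Q ≈ -3430 J

Isobaric: W = nRΔT = (0.618)(8.314)(-191) = -981.4 J.
ΔU = nCᵥΔT with Cᵥ = 5R/2: ΔU = (0.618)(20.79)(-191) = -2453 J.
Q = ΔU + W = -2453 − 981.4 = -3435 J.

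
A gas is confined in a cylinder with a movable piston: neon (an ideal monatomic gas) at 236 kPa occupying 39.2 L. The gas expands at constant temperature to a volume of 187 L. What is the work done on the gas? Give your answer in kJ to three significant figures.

W ≈ -14.5 kJ

Isothermal: W = nRT ln(V₂/V₁) = P₁V₁ ln(V₂/V₁).
P₁V₁ = (236 kPa)(39.2 L) = 9251 J.
W = 9251 × ln(187/39.2) = 9251 × 1.562
W_by_gas = 14454 J; work on gas = −W_by = -14454 J.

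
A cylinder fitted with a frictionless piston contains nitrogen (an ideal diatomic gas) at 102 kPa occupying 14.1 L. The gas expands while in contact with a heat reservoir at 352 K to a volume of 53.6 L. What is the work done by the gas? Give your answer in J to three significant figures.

Isothermal: W = nRT ln(V₂/V₁) = P₁V₁ ln(V₂/V₁).
P₁V₁ = (102 kPa)(14.1 L) = 1438 J.
W = 1438 × ln(53.6/14.1) = 1438 × 1.335
W_by_gas = 1921 J.

W ≈ 1920 J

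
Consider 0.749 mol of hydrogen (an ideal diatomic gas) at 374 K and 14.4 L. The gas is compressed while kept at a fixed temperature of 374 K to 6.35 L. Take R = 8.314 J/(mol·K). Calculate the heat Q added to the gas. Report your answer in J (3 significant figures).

Isothermal ⇒ ΔU = 0, so Q = W = nRT ln(V₂/V₁).
Q = (0.749)(8.314)(374) ln(6.35/14.4) = 2329 × -0.8188 = -1907 J.

Q ≈ -1910 J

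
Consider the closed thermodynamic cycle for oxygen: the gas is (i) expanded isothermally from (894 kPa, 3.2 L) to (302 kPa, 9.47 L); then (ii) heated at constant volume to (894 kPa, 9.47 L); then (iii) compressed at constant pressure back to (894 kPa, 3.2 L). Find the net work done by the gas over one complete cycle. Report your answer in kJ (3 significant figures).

W_net ≈ -2.50 kJ

Leg (i): W = PᵢVᵢ ln(V_f/Vᵢ) = (2861) ln(9.47/3.2) = 3104 J.
Leg (ii): W = 0.
Leg (iii): W = PΔV = (894)(3.2 − 9.47) = -5605 J.
W_net = 3104 − 5605 = -2501 J.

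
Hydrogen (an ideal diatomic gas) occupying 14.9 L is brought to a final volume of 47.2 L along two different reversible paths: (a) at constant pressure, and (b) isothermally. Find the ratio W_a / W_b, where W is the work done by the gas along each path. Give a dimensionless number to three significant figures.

W_a / W_b ≈ 1.88

Path (a) isobaric: W = P₁(V₂ − V₁) → W_a/(P₁V₁) = 2.168.
Path (b) isothermal: W = P₁V₁ ln(V₂/V₁) → W_b/(P₁V₁) = 1.153.
W_a / W_b = 2.168 / 1.153 = 1.88.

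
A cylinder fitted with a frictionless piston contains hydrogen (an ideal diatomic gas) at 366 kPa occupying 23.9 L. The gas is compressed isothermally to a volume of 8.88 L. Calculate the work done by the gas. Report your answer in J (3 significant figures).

W ≈ -8660 J

Isothermal: W = nRT ln(V₂/V₁) = P₁V₁ ln(V₂/V₁).
P₁V₁ = (366 kPa)(23.9 L) = 8747 J.
W = 8747 × ln(8.88/23.9) = 8747 × -0.9901
W_by_gas = -8661 J.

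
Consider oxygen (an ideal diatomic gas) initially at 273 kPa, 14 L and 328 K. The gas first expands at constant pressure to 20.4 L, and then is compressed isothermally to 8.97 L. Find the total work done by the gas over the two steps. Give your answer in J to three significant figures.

W_total ≈ -2830 J

Step 1 (isobaric): W = PΔV = (273 kPa)(20.4 − 14 L) = 1747 J.
After step 1: P = 273 kPa, V = 20.4 L, T = 477.9 K.
Step 2 (isothermal): W = P₁V₁ ln(V₂/V₁) = (5569) ln(8.97/20.4) = -4576 J.
W_total = 1747 − 4576 = -2829 J.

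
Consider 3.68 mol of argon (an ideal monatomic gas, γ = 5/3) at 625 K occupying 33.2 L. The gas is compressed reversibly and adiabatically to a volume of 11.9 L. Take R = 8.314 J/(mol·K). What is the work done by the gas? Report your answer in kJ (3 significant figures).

W ≈ -28.2 kJ

Adiabatic: TV^(γ−1) = const with γ = 5/3.
T₂ = T₁ (V₁/V₂)^(γ−1) = 625 × (33.2/11.9)^0.667 = 625 × 1.982 = 1239 K.
W_by = nCᵥ(T₁ − T₂) = (3.68)(12.47)(625 − 1239) = -28161 J.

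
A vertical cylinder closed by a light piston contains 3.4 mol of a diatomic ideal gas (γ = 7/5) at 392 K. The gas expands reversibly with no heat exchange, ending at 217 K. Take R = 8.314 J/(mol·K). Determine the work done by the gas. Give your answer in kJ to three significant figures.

W ≈ 12.4 kJ

Adiabatic ⇒ Q = 0, so W_by = −ΔU = nCᵥ(T₁ − T₂).
Cᵥ = 5R/2 = 20.79 J/(mol·K).
W = (3.4)(20.79)(392 − 217) = 12367 J.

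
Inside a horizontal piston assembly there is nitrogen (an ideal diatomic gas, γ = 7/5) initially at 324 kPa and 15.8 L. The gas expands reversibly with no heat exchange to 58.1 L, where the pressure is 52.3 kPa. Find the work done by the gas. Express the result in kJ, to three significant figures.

W ≈ 5.20 kJ

Adiabatic: W = (P₁V₁ − P₂V₂)/(γ − 1) with γ = 7/5.
P₁V₁ = 5119 J, P₂V₂ = 3039 J.
W = (5119 − 3039) / 0.4 = 5201 J.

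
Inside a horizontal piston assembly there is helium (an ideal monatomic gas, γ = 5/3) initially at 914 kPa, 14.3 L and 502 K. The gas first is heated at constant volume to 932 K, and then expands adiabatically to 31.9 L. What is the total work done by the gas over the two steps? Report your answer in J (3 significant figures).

W_total ≈ 15100 J

Step 1 (isochoric): W = 0 (constant volume).
After step 1: P = 1697 kPa (V unchanged).
Step 2 (adiabatic): W = (P₁V₁ − P₂V₂)/(γ−1) = (24266 − 14213)/0.667 = 15079 J.
W_total = 0 + 15079 = 15079 J.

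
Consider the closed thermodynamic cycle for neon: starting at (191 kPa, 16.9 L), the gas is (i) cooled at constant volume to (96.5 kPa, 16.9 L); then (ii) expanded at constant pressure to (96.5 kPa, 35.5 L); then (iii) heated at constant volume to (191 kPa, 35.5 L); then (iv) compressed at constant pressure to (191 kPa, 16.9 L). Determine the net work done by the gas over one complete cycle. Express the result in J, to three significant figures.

W_net ≈ -1760 J

Constant-volume legs do no work.
W(ii) = (96.5)(35.5 − 16.9) = 1795 J; W(iv) = (191)(16.9 − 35.5) = -3553 J.
W_net = 1795 − 3553 = -1758 J (the counter-clockwise enclosed area).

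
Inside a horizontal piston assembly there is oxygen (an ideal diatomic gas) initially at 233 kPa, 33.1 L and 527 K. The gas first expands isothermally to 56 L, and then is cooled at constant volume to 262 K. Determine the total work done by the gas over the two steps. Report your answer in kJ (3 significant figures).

W_total ≈ 4.06 kJ

Step 1 (isothermal): W = P₁V₁ ln(V₂/V₁) = (7712) ln(56/33.1) = 4055 J.
Step 2 (isochoric): W = 0 (constant volume).
W_total = 4055 + 0 = 4055 J.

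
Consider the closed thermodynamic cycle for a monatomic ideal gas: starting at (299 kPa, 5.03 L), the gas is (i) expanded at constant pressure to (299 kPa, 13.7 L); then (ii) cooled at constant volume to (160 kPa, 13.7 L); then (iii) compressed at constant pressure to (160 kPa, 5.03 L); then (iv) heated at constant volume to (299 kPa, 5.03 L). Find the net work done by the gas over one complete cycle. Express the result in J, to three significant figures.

Constant-volume legs do no work.
W(i) = (299)(13.7 − 5.03) = 2592 J; W(iii) = (160)(5.03 − 13.7) = -1387 J.
W_net = 2592 − 1387 = 1205 J (the clockwise enclosed area).

W_net ≈ 1210 J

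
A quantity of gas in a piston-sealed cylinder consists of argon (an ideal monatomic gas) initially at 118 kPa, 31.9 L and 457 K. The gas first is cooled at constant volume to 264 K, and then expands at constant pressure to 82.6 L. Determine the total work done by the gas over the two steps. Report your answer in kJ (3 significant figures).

W_total ≈ 3.46 kJ

Step 1 (isochoric): W = 0 (constant volume).
After step 1: P = 68.17 kPa (V unchanged).
Step 2 (isobaric): W = PΔV = (68.17 kPa)(82.6 − 31.9 L) = 3456 J.
W_total = 0 + 3456 = 3456 J.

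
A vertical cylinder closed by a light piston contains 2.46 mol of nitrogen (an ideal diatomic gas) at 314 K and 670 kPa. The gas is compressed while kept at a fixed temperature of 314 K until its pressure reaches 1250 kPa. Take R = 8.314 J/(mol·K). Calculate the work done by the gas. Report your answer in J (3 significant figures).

Isothermal process: W = nRT ln(V₂/V₁) = nRT ln(P₁/P₂).
W = (2.46)(8.314)(314) × ln(670/1250)
  = 6422 × ln(0.536) = 6422 × -0.6236
W_by_gas = -4005 J.

W ≈ -4000 J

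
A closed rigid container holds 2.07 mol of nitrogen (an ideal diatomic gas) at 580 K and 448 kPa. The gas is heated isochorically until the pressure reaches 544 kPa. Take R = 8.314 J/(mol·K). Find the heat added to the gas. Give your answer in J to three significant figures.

Constant volume ⇒ W = 0, so Q = ΔU = nCᵥΔT with Cᵥ = 5R/2 = 20.79 J/(mol·K).
At constant V, T₂/T₁ = P₂/P₁ ⇒ ΔT = T₁(P₂/P₁ − 1) = 580·(544/448 − 1) = 124.3 K.
ΔU = (2.07)(20.79)(124.3) = 5347 J.

Q ≈ 5350 J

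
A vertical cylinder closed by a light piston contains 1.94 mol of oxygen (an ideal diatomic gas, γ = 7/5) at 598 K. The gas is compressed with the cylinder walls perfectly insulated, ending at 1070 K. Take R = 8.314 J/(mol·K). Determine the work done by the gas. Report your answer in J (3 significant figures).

Adiabatic ⇒ Q = 0, so W_by = −ΔU = nCᵥ(T₁ − T₂).
Cᵥ = 5R/2 = 20.79 J/(mol·K).
W = (1.94)(20.79)(598 − 1070) = -19032 J.

W ≈ -19000 J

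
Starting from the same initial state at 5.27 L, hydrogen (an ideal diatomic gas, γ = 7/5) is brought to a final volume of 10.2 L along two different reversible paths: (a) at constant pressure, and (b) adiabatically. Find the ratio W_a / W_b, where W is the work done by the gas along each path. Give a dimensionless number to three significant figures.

W_a / W_b ≈ 1.61

Path (a) isobaric: W = P₁(V₂ − V₁) → W_a/(P₁V₁) = 0.9355.
Path (b) adiabatic: W = P₁V₁(1 − (V₁/V₂)^(γ−1))/(γ−1) → W_b/(P₁V₁) = 0.5803.
W_a / W_b = 0.9355 / 0.5803 = 1.612.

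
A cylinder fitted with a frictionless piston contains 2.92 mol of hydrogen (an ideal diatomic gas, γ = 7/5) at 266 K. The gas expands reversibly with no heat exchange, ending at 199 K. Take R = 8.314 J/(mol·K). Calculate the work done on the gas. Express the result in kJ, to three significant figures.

Adiabatic ⇒ Q = 0, so W_by = −ΔU = nCᵥ(T₁ − T₂).
Cᵥ = 5R/2 = 20.79 J/(mol·K).
W = (2.92)(20.79)(266 − 199) = 4066 J.
Work on gas = −W_by = -4066 J.

W ≈ -4.07 kJ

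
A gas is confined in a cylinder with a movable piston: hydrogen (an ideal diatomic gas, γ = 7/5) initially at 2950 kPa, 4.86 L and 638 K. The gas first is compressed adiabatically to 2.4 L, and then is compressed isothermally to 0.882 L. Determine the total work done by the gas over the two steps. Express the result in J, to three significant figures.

Step 1 (adiabatic): W = (P₁V₁ − P₂V₂)/(γ−1) = (14337 − 19012)/0.4 = -11688 J.
After step 1: P = 7922 kPa, V = 2.4 L, T = 846 K.
Step 2 (isothermal): W = P₁V₁ ln(V₂/V₁) = (19012) ln(0.882/2.4) = -19032 J.
W_total = -11688 − 19032 = -30719 J.

W_total ≈ -30700 J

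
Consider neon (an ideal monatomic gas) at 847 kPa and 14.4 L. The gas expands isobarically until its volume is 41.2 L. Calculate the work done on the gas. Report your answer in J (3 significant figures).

W ≈ -22700 J

Isobaric: W = P ΔV.
W = (847 kPa)(41.2 − 14.4 L) = (847)(26.8) = 22700 J.
Work on gas = −W_by = -22700 J.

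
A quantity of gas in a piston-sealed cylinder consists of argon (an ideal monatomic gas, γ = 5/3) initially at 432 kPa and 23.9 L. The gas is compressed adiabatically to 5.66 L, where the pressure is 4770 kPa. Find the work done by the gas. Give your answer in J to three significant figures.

Adiabatic: W = (P₁V₁ − P₂V₂)/(γ − 1) with γ = 5/3.
P₁V₁ = 10325 J, P₂V₂ = 26998 J.
W = (10325 − 26998) / 0.6667 = -25010 J.

W ≈ -25000 J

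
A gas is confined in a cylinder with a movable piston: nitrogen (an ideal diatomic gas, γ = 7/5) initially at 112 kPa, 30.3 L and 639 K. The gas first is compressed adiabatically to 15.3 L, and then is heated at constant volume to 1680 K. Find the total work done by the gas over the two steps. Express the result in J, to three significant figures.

W_total ≈ -2670 J

Step 1 (adiabatic): W = (P₁V₁ − P₂V₂)/(γ−1) = (3394 − 4460)/0.4 = -2667 J.
Step 2 (isochoric): W = 0 (constant volume).
W_total = -2667 + 0 = -2667 J.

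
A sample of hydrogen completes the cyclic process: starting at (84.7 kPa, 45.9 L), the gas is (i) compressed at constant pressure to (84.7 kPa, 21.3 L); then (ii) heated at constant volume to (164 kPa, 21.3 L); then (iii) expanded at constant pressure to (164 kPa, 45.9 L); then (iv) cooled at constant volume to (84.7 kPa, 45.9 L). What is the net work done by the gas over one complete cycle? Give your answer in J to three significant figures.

W_net ≈ 1950 J

Constant-volume legs do no work.
W(i) = (84.7)(21.3 − 45.9) = -2084 J; W(iii) = (164)(45.9 − 21.3) = 4034 J.
W_net = -2084 + 4034 = 1951 J (the clockwise enclosed area).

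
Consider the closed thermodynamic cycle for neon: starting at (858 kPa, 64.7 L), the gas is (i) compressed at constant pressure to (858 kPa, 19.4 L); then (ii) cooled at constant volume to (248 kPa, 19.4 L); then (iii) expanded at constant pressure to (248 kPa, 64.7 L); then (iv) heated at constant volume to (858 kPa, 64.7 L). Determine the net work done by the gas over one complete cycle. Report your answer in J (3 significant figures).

W_net ≈ -27600 J

Constant-volume legs do no work.
W(i) = (858)(19.4 − 64.7) = -38867 J; W(iii) = (248)(64.7 − 19.4) = 11234 J.
W_net = -38867 + 11234 = -27633 J (the counter-clockwise enclosed area).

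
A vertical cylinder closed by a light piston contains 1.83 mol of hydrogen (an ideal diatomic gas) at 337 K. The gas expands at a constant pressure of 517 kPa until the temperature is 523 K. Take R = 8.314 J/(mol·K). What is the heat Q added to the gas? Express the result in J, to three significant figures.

Q ≈ 9900 J

Isobaric: W = nRΔT = (1.83)(8.314)(186) = 2830 J.
ΔU = nCᵥΔT with Cᵥ = 5R/2: ΔU = (1.83)(20.79)(186) = 7075 J.
Q = ΔU + W = 7075 + 2830 = 9905 J.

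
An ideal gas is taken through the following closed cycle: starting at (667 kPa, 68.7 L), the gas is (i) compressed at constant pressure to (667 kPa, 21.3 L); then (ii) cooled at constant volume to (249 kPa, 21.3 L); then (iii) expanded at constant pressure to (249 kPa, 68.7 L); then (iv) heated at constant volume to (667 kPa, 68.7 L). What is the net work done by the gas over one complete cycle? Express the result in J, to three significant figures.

W_net ≈ -19800 J

Constant-volume legs do no work.
W(i) = (667)(21.3 − 68.7) = -31616 J; W(iii) = (249)(68.7 − 21.3) = 11803 J.
W_net = -31616 + 11803 = -19813 J (the counter-clockwise enclosed area).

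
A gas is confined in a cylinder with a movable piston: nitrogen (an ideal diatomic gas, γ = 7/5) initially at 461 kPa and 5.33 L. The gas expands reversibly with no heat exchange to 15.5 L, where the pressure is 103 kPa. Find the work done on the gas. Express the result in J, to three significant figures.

Adiabatic: W = (P₁V₁ − P₂V₂)/(γ − 1) with γ = 7/5.
P₁V₁ = 2457 J, P₂V₂ = 1596 J.
W = (2457 − 1596) / 0.4 = 2152 J.
Work on gas = −W_by = -2152 J.

W ≈ -2150 J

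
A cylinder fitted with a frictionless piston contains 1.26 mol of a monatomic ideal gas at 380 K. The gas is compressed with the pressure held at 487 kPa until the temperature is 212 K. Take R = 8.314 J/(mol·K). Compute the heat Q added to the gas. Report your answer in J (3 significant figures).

Isobaric: W = nRΔT = (1.26)(8.314)(-168) = -1760 J.
ΔU = nCᵥΔT with Cᵥ = 3R/2: ΔU = (1.26)(12.47)(-168) = -2640 J.
Q = ΔU + W = -2640 − 1760 = -4400 J.

Q ≈ -4400 J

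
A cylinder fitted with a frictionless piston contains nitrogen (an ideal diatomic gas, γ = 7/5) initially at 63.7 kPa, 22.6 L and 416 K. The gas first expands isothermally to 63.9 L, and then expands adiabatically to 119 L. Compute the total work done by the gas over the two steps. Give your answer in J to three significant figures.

W_total ≈ 2290 J

Step 1 (isothermal): W = P₁V₁ ln(V₂/V₁) = (1440) ln(63.9/22.6) = 1496 J.
After step 1: P = 22.53 kPa, V = 63.9 L, T = 416 K.
Step 2 (adiabatic): W = (P₁V₁ − P₂V₂)/(γ−1) = (1440 − 1123)/0.4 = 792.5 J.
W_total = 1496 + 792.5 = 2289 J.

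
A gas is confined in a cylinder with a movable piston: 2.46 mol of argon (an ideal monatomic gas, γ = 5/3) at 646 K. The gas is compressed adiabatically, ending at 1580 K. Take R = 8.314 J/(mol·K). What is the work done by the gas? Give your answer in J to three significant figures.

W ≈ -28700 J

Adiabatic ⇒ Q = 0, so W_by = −ΔU = nCᵥ(T₁ − T₂).
Cᵥ = 3R/2 = 12.47 J/(mol·K).
W = (2.46)(12.47)(646 − 1580) = -28654 J.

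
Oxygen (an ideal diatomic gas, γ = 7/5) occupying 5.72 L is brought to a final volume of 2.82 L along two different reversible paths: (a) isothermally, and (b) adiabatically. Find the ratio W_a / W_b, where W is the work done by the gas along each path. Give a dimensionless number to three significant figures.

Path (a) isothermal: W = P₁V₁ ln(V₂/V₁) → W_a/(P₁V₁) = -0.7072.
Path (b) adiabatic: W = P₁V₁(1 − (V₁/V₂)^(γ−1))/(γ−1) → W_b/(P₁V₁) = -0.8174.
W_a / W_b = -0.7072 / -0.8174 = 0.8652.

W_a / W_b ≈ 0.865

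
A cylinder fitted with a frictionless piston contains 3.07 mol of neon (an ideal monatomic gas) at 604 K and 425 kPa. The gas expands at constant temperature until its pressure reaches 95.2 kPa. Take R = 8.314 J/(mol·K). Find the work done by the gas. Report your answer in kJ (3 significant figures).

W ≈ 23.1 kJ

Isothermal process: W = nRT ln(V₂/V₁) = nRT ln(P₁/P₂).
W = (3.07)(8.314)(604) × ln(425/95.2)
  = 15416 × ln(4.464) = 15416 × 1.496
W_by_gas = 23065 J.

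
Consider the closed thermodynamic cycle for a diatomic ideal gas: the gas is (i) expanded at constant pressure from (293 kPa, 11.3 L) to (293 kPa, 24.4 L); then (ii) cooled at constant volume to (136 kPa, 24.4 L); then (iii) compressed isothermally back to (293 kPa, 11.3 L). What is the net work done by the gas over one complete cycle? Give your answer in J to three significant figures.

Leg (i): W = PΔV = (293)(24.4 − 11.3) = 3838 J.
Leg (ii): W = 0.
Leg (iii): W = PᵢVᵢ ln(V_f/Vᵢ) = (3318) ln(11.3/24.4) = -2554 J.
W_net = 3838 − 2554 = 1284 J.

W_net ≈ 1280 J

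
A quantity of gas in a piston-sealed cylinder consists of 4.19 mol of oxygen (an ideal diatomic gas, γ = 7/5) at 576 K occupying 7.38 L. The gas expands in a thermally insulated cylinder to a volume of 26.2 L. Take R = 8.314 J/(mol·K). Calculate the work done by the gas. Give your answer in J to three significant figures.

W ≈ 19900 J

Adiabatic: TV^(γ−1) = const with γ = 7/5.
T₂ = T₁ (V₁/V₂)^(γ−1) = 576 × (7.38/26.2)^0.4 = 576 × 0.6024 = 347 K.
W_by = nCᵥ(T₁ − T₂) = (4.19)(20.79)(576 − 347) = 19944 J.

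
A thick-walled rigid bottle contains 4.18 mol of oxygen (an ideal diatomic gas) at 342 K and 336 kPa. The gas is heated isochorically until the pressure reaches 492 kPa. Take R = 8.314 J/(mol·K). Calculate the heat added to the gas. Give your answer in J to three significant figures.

Constant volume ⇒ W = 0, so Q = ΔU = nCᵥΔT with Cᵥ = 5R/2 = 20.79 J/(mol·K).
At constant V, T₂/T₁ = P₂/P₁ ⇒ ΔT = T₁(P₂/P₁ − 1) = 342·(492/336 − 1) = 158.8 K.
ΔU = (4.18)(20.79)(158.8) = 13796 J.

Q ≈ 13800 J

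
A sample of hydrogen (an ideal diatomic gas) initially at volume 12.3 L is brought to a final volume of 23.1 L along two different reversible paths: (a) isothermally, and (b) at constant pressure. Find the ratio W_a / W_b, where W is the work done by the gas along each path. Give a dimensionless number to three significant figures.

Path (a) isothermal: W = P₁V₁ ln(V₂/V₁) → W_a/(P₁V₁) = 0.6302.
Path (b) isobaric: W = P₁(V₂ − V₁) → W_b/(P₁V₁) = 0.878.
W_a / W_b = 0.6302 / 0.878 = 0.7178.

W_a / W_b ≈ 0.718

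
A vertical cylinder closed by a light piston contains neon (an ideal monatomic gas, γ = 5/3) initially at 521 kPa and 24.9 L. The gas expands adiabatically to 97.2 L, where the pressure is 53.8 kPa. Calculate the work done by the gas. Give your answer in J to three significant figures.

W ≈ 11600 J

Adiabatic: W = (P₁V₁ − P₂V₂)/(γ − 1) with γ = 5/3.
P₁V₁ = 12973 J, P₂V₂ = 5229 J.
W = (12973 − 5229) / 0.6667 = 11615 J.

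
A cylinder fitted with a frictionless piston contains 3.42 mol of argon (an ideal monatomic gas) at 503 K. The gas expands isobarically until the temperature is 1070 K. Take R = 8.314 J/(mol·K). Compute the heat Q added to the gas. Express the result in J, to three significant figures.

Q ≈ 40300 J

Isobaric: W = nRΔT = (3.42)(8.314)(567) = 16122 J.
ΔU = nCᵥΔT with Cᵥ = 3R/2: ΔU = (3.42)(12.47)(567) = 24183 J.
Q = ΔU + W = 24183 + 16122 = 40305 J.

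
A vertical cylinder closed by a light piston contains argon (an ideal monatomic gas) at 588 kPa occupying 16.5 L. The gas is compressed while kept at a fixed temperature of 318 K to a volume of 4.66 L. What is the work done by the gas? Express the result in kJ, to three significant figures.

Isothermal: W = nRT ln(V₂/V₁) = P₁V₁ ln(V₂/V₁).
P₁V₁ = (588 kPa)(16.5 L) = 9702 J.
W = 9702 × ln(4.66/16.5) = 9702 × -1.264
W_by_gas = -12267 J.

W ≈ -12.3 kJ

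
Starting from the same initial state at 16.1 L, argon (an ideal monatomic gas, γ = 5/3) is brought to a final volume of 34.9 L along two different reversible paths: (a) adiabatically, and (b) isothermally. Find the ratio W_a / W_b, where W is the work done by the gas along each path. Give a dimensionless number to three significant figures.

W_a / W_b ≈ 0.781

Path (a) adiabatic: W = P₁V₁(1 − (V₁/V₂)^(γ−1))/(γ−1) → W_a/(P₁V₁) = 0.6044.
Path (b) isothermal: W = P₁V₁ ln(V₂/V₁) → W_b/(P₁V₁) = 0.7737.
W_a / W_b = 0.6044 / 0.7737 = 0.7813.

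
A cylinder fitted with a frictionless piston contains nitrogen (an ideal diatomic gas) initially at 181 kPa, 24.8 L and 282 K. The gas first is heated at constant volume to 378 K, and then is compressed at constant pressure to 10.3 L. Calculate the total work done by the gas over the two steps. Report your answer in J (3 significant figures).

W_total ≈ -3520 J

Step 1 (isochoric): W = 0 (constant volume).
After step 1: P = 242.6 kPa (V unchanged).
Step 2 (isobaric): W = PΔV = (242.6 kPa)(10.3 − 24.8 L) = -3518 J.
W_total = 0 − 3518 = -3518 J.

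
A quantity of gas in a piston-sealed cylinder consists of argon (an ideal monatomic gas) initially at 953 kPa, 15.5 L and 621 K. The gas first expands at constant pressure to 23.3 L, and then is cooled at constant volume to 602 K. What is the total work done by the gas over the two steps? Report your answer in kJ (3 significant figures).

Step 1 (isobaric): W = PΔV = (953 kPa)(23.3 − 15.5 L) = 7433 J.
Step 2 (isochoric): W = 0 (constant volume).
W_total = 7433 + 0 = 7433 J.

W_total ≈ 7.43 kJ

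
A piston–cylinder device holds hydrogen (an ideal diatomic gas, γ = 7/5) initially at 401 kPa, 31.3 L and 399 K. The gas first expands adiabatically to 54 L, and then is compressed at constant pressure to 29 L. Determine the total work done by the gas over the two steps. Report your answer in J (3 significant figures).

Step 1 (adiabatic): W = (P₁V₁ − P₂V₂)/(γ−1) = (12551 − 10091)/0.4 = 6150 J.
After step 1: P = 186.9 kPa, V = 54 L, T = 320.8 K.
Step 2 (isobaric): W = PΔV = (186.9 kPa)(29 − 54 L) = -4672 J.
W_total = 6150 − 4672 = 1478 J.

W_total ≈ 1480 J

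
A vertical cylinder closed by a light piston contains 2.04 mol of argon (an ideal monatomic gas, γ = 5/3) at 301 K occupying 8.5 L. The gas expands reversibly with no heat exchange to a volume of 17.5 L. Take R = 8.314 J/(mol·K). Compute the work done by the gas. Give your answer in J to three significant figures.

W ≈ 2930 J

Adiabatic: TV^(γ−1) = const with γ = 5/3.
T₂ = T₁ (V₁/V₂)^(γ−1) = 301 × (8.5/17.5)^0.667 = 301 × 0.6179 = 186 K.
W_by = nCᵥ(T₁ − T₂) = (2.04)(12.47)(301 − 186) = 2926 J.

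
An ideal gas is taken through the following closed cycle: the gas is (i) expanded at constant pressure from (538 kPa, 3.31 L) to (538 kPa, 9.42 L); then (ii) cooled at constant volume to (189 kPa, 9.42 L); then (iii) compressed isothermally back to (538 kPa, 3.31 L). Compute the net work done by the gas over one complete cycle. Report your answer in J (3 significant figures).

W_net ≈ 1430 J

Leg (i): W = PΔV = (538)(9.42 − 3.31) = 3287 J.
Leg (ii): W = 0.
Leg (iii): W = PᵢVᵢ ln(V_f/Vᵢ) = (1780) ln(3.31/9.42) = -1862 J.
W_net = 3287 − 1862 = 1425 J.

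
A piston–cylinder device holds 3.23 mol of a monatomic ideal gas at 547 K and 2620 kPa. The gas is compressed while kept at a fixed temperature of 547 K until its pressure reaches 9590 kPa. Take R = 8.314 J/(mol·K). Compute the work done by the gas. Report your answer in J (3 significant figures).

Isothermal process: W = nRT ln(V₂/V₁) = nRT ln(P₁/P₂).
W = (3.23)(8.314)(547) × ln(2620/9590)
  = 14689 × ln(0.2732) = 14689 × -1.298
W_by_gas = -19060 J.

W ≈ -19100 J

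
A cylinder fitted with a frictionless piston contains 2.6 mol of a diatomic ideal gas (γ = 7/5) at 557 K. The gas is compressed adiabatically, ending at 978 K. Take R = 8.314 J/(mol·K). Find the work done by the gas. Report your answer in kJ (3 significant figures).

W ≈ -22.8 kJ

Adiabatic ⇒ Q = 0, so W_by = −ΔU = nCᵥ(T₁ − T₂).
Cᵥ = 5R/2 = 20.79 J/(mol·K).
W = (2.6)(20.79)(557 − 978) = -22751 J.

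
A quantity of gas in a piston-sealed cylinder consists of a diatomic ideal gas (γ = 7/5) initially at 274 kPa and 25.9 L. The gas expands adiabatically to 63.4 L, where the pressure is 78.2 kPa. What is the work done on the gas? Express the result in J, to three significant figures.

W ≈ -5350 J

Adiabatic: W = (P₁V₁ − P₂V₂)/(γ − 1) with γ = 7/5.
P₁V₁ = 7097 J, P₂V₂ = 4958 J.
W = (7097 − 4958) / 0.4 = 5347 J.
Work on gas = −W_by = -5347 J.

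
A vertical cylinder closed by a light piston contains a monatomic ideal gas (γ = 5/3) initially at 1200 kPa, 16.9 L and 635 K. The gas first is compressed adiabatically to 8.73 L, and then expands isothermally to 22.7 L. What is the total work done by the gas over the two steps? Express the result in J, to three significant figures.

W_total ≈ 13300 J

Step 1 (adiabatic): W = (P₁V₁ − P₂V₂)/(γ−1) = (20280 − 31500)/0.667 = -16831 J.
After step 1: P = 3608 kPa, V = 8.73 L, T = 986.3 K.
Step 2 (isothermal): W = P₁V₁ ln(V₂/V₁) = (31500) ln(22.7/8.73) = 30102 J.
W_total = -16831 + 30102 = 13271 J.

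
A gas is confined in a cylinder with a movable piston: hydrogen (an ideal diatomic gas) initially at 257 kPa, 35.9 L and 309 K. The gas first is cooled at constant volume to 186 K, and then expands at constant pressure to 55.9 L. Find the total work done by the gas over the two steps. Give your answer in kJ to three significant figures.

Step 1 (isochoric): W = 0 (constant volume).
After step 1: P = 154.7 kPa (V unchanged).
Step 2 (isobaric): W = PΔV = (154.7 kPa)(55.9 − 35.9 L) = 3094 J.
W_total = 0 + 3094 = 3094 J.

W_total ≈ 3.09 kJ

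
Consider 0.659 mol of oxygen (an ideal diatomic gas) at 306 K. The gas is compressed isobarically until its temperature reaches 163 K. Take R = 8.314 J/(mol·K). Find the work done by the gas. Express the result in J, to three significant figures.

Isobaric: W = P ΔV = nR ΔT.
W = (0.659)(8.314)(163 − 306) = -783.5 J.

W ≈ -783 J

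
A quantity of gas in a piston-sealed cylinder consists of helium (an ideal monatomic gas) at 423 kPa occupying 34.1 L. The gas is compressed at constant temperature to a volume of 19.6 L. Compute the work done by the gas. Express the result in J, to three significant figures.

Isothermal: W = nRT ln(V₂/V₁) = P₁V₁ ln(V₂/V₁).
P₁V₁ = (423 kPa)(34.1 L) = 14424 J.
W = 14424 × ln(19.6/34.1) = 14424 × -0.5538
W_by_gas = -7988 J.

W ≈ -7990 J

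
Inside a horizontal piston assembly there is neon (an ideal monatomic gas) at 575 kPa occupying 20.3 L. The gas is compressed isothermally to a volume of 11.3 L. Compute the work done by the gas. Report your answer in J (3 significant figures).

Isothermal: W = nRT ln(V₂/V₁) = P₁V₁ ln(V₂/V₁).
P₁V₁ = (575 kPa)(20.3 L) = 11672 J.
W = 11672 × ln(11.3/20.3) = 11672 × -0.5858
W_by_gas = -6838 J.

W ≈ -6840 J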